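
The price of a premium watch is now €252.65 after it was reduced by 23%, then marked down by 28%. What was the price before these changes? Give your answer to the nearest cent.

€455.72

The overall multiplier applied was 0.77 × 0.72 = 0.5544.
So the original price was €252.65 ÷ 0.5544 ≈ €455.72.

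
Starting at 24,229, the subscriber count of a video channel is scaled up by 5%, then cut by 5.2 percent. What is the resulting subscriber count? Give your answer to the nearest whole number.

24,118

Each change multiplies by a factor: 1.05 × 0.948 = 0.9954.
24,229 × 0.9954 = 24117.5466 ≈ 24,118.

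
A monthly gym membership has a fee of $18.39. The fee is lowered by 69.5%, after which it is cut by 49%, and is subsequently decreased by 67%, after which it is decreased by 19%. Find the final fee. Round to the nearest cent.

$0.76

Each change multiplies by a factor: 0.305 × 0.51 × 0.33 × 0.81 = 0.041578515.
$18.39 × 0.041578515 = $0.76462889085 ≈ $0.76.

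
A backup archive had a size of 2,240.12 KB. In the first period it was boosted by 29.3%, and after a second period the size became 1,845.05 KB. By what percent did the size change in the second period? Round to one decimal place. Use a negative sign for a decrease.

After the first period: 2,240.12 × 1.293 = 2896.47516.
Second-period multiplier: 1,845.05 ÷ 2896.47516 ≈ 0.637.
That is a change of -36.3%.

-36.3%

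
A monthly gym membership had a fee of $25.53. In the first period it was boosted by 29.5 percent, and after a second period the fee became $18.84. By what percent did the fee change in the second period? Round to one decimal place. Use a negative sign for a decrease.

-43.0%

After the first period: $25.53 × 1.295 = $33.06135.
Second-period multiplier: $18.84 ÷ $33.06135 ≈ 0.56985.
That is a change of -43.0%.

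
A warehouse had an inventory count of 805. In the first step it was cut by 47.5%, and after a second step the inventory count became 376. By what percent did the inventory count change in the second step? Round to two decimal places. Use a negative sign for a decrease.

-11.03%

After the first step: 805 × 0.525 = 422.625.
Second-step multiplier: 376 ÷ 422.625 ≈ 0.889678.
That is a change of -11.03%.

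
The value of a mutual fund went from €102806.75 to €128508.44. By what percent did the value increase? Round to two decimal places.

25.00%

Change: €128508.44 − €102806.75 = €25701.69.
Relative to the original: €25701.69 ÷ €102806.75 ≈ 25.00%.
So the value increased by 25.00%.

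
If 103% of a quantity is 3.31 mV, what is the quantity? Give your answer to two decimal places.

3.21 mV

3.31 mV ÷ 1.03 ≈ 3.21 mV.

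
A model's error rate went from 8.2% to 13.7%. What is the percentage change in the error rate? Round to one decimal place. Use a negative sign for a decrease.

The change is 13.7 − 8.2 = 5.5 percentage points.
Relative to the original 8.2%, that is 5.5 ÷ 8.2 ≈ 67.1%.

67.1%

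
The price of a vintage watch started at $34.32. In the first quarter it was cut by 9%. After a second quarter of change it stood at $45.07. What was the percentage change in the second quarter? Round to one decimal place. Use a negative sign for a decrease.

44.3%

After the first quarter: $34.32 × 0.91 = $31.2312.
Second-quarter multiplier: $45.07 ÷ $31.2312 ≈ 1.44311.
That is a change of 44.3%.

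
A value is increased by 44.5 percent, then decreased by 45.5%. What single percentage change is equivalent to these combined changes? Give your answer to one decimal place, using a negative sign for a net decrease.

A 44.5% increase multiplies by 1.445.
Then a 45.5% decrease: 1.445 × 0.545 = 0.787525.
Overall factor 0.787525, i.e. -21.2%.

-21.2%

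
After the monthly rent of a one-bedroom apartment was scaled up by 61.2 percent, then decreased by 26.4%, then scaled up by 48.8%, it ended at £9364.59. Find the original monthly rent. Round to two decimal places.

£5304.48

The overall multiplier applied was 1.612 × 0.736 × 1.488 = 1.765410816.
So the original monthly rent was £9364.59 ÷ 1.765410816 ≈ £5304.48.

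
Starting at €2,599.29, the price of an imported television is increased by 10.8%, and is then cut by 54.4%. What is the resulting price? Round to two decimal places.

€1,313.29

Each change multiplies by a factor: 1.108 × 0.456 = 0.505248.
€2,599.29 × 0.505248 = €1313.28607392 ≈ €1,313.29.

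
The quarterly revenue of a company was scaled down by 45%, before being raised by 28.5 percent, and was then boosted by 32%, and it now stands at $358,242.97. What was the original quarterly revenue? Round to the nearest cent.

$384,005.93

Undoing the 32% increase: $358,242.97 ÷ 1.32 ≈ $271396.189394.
Undoing the 28.5% increase: $271396.189394 ÷ 1.285 ≈ $211203.260229.
Undoing the 45% decrease: $211203.260229 ÷ 0.55 ≈ $384,005.93.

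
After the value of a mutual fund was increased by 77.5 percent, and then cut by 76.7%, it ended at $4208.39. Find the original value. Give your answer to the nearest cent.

The overall multiplier applied was 1.775 × 0.233 = 0.413575.
So the original value was $4208.39 ÷ 0.413575 ≈ $10175.64.

$10175.64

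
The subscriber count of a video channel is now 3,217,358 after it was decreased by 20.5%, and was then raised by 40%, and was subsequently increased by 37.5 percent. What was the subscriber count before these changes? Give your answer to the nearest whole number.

The overall multiplier applied was 0.795 × 1.4 × 1.375 = 1.530375.
So the original subscriber count was 3,217,358 ÷ 1.530375 ≈ 2,102,333.

2,102,333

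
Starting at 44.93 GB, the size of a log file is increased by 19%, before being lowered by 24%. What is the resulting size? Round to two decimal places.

40.63 GB

Each change multiplies by a factor: 1.19 × 0.76 = 0.9044.
44.93 × 0.9044 = 40.634692 ≈ 40.63.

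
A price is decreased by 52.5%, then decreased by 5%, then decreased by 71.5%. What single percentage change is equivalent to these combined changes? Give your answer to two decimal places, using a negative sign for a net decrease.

The combined multiplier is 0.475 × 0.95 × 0.285 = 0.12860625.
That corresponds to a decrease of 87.14%.

-87.14%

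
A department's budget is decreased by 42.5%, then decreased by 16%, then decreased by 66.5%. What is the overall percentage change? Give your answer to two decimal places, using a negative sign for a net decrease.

-83.82%

A 42.5% decrease multiplies by 0.575.
Then a 16% decrease: 0.575 × 0.84 = 0.483.
Then a 66.5% decrease: 0.483 × 0.335 = 0.161805.
Overall factor 0.161805, i.e. -83.82%.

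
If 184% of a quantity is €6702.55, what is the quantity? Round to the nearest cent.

€6702.55 ÷ 1.84 ≈ €3642.69.

€3642.69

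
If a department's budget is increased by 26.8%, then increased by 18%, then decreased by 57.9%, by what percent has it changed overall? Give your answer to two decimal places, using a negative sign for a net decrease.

-37.01%

A 26.8% increase multiplies by 1.268.
Then an 18% increase: 1.268 × 1.18 = 1.49624.
Then a 57.9% decrease: 1.49624 × 0.421 = 0.62991704.
Overall factor 0.62991704, i.e. -37.01%.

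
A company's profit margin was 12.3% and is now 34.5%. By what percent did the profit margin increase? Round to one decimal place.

The change is 34.5 − 12.3 = 22.2 percentage points.
Relative to the original 12.3%, that is 22.2 ÷ 12.3 ≈ 180.5%.
So the profit margin rose by 180.5%.

180.5%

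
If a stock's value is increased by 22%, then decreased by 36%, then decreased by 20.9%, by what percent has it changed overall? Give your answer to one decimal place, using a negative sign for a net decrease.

-38.2%

The combined multiplier is 1.22 × 0.64 × 0.791 = 0.6176128.
That corresponds to a decrease of 38.2%.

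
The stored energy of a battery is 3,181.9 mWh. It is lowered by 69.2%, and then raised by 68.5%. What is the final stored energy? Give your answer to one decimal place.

1,651.3 mWh

After the 69.2% decrease: 3,181.9 × 0.308 = 980.0252.
Apply the 68.5% increase: 980.0252 × 1.685 = 1651.342462 ≈ 1,651.3.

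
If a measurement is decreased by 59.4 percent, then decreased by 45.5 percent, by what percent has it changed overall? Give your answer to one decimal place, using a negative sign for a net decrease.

-77.9%

The combined multiplier is 0.406 × 0.545 = 0.22127.
That corresponds to a decrease of 77.9%.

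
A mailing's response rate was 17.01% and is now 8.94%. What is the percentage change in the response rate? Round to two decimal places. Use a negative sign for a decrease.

The change is 8.94 − 17.01 = -8.07 percentage points.
Relative to the original 17.01%, that is -8.07 ÷ 17.01 ≈ -47.44%.

-47.44%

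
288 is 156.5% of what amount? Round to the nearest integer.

184

288 ÷ 1.565 ≈ 184.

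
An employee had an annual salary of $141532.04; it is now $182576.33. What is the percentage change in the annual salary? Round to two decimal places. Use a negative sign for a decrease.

29.00%

Change: $182576.33 − $141532.04 = $41044.29.
Relative to the original: $41044.29 ÷ $141532.04 ≈ 29.00%.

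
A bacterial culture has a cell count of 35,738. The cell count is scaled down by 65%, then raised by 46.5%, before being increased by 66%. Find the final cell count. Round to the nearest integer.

65% decrease: 35,738 × 0.35 = 12508.3.
After the 46.5% increase: 12508.3 × 1.465 = 18324.6595.
66% increase: 18324.6595 × 1.66 = 30418.93477 ≈ 30,419.

30,419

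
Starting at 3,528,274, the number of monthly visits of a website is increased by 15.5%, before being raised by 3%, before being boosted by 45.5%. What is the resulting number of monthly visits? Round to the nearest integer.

Apply the 15.5% increase: 3,528,274 × 1.155 = 4075156.47.
Apply the 3% increase: 4075156.47 × 1.03 = 4197411.1641.
45.5% increase: 4197411.1641 × 1.455 = 6107233.2437655 ≈ 6,107,233.

6,107,233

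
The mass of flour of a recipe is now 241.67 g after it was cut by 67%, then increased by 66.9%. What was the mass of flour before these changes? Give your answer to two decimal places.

The overall multiplier applied was 0.33 × 1.669 = 0.55077.
So the original mass of flour was 241.67 ÷ 0.55077 ≈ 438.79 g.

438.79 g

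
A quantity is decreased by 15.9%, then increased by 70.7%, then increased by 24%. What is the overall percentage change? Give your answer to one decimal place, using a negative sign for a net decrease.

The combined multiplier is 0.841 × 1.707 × 1.24 = 1.78012788.
That corresponds to an increase of 78.0%.

78.0%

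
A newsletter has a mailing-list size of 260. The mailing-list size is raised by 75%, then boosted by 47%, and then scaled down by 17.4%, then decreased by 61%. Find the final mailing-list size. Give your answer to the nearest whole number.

Each change multiplies by a factor: 1.75 × 1.47 × 0.826 × 0.39 = 0.82870515.
260 × 0.82870515 = 215.463339 ≈ 215.

215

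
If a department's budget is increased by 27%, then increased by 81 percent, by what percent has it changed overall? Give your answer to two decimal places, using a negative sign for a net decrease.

129.87%

The combined multiplier is 1.27 × 1.81 = 2.2987.
That corresponds to an increase of 129.87%.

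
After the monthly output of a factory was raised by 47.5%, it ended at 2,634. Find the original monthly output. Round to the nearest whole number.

The overall multiplier applied was 1.475.
So the original monthly output was 2,634 ÷ 1.475 ≈ 1,786.

1,786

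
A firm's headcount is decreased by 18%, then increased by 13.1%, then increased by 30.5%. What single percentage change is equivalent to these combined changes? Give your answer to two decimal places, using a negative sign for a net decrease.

21.03%

The combined multiplier is 0.82 × 1.131 × 1.305 = 1.2102831.
That corresponds to an increase of 21.03%.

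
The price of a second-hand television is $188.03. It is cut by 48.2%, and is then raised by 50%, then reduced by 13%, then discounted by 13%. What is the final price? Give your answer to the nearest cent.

$110.58

Each change multiplies by a factor: 0.518 × 1.5 × 0.87 × 0.87 = 0.5881113.
$188.03 × 0.5881113 = $110.582567739 ≈ $110.58.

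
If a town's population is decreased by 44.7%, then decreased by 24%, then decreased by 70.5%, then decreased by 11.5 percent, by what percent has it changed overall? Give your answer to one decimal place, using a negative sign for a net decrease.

-89.0%

The combined multiplier is 0.553 × 0.76 × 0.295 × 0.885 = 0.109724601.
That corresponds to a decrease of 89.0%.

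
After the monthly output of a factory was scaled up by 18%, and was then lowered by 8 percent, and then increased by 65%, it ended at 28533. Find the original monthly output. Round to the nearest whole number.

Undoing the 65% increase: 28533 ÷ 1.65 ≈ 17292.727273.
Undoing the 8% decrease: 17292.727273 ÷ 0.92 ≈ 18796.442688.
Undoing the 18% increase: 18796.442688 ÷ 1.18 ≈ 15929.

15929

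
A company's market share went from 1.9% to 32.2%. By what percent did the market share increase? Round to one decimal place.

The change is 32.2 − 1.9 = 30.3 percentage points.
Relative to the original 1.9%, that is 30.3 ÷ 1.9 ≈ 1594.7%.
So the market share rose by 1594.7%.

1594.7%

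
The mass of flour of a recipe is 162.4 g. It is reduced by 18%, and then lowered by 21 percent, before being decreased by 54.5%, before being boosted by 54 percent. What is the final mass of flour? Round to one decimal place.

73.7 g

Each change multiplies by a factor: 0.82 × 0.79 × 0.455 × 1.54 = 0.45391346.
162.4 × 0.45391346 = 73.715545904 ≈ 73.7.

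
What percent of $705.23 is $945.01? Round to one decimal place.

$945.01 ÷ $705.23 ≈ 134.0%.

134.0%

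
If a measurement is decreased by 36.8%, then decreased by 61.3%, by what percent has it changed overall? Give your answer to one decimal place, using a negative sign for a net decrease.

-75.5%

The combined multiplier is 0.632 × 0.387 = 0.244584.
That corresponds to a decrease of 75.5%.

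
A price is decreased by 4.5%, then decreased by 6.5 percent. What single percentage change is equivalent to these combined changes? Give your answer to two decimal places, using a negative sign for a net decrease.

-10.71%

The combined multiplier is 0.955 × 0.935 = 0.892925.
That corresponds to a decrease of 10.71%.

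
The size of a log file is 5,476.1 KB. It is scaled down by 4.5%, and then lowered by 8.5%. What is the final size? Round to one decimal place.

Apply the 4.5% decrease: 5,476.1 × 0.955 = 5229.6755.
8.5% decrease: 5229.6755 × 0.915 = 4785.1530825 ≈ 4,785.2.

4,785.2 KB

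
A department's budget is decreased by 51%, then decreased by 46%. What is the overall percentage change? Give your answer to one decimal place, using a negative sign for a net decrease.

-73.5%

A 51% decrease multiplies by 0.49.
Then a 46% decrease: 0.49 × 0.54 = 0.2646.
Overall factor 0.2646, i.e. -73.5%.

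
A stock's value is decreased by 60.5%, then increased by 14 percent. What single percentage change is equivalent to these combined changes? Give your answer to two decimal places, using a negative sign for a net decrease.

-54.97%

A 60.5% decrease multiplies by 0.395.
Then a 14% increase: 0.395 × 1.14 = 0.4503.
Overall factor 0.4503, i.e. -54.97%.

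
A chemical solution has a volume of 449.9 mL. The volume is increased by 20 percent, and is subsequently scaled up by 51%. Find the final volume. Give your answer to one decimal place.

Each change multiplies by a factor: 1.2 × 1.51 = 1.812.
449.9 × 1.812 = 815.2188 ≈ 815.2.

815.2 mL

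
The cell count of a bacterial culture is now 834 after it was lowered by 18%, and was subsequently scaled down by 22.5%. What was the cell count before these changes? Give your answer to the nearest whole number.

The overall multiplier applied was 0.82 × 0.775 = 0.6355.
So the original cell count was 834 ÷ 0.6355 ≈ 1312.

1312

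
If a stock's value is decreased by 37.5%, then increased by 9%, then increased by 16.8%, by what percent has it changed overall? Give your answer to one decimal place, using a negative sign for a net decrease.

-20.4%

A 37.5% decrease multiplies by 0.625.
Then a 9% increase: 0.625 × 1.09 = 0.68125.
Then a 16.8% increase: 0.68125 × 1.168 = 0.7957.
Overall factor 0.7957, i.e. -20.4%.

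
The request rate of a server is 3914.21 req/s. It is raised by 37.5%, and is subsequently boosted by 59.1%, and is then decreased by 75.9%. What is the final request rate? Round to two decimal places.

Each change multiplies by a factor: 1.375 × 1.591 × 0.241 = 0.527217625.
3914.21 × 0.527217625 = 2063.64049995125 ≈ 2063.64.

2063.64 req/s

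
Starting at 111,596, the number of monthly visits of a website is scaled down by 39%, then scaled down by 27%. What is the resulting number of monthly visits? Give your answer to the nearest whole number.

49,694

After the 39% decrease: 111,596 × 0.61 = 68073.56.
After the 27% decrease: 68073.56 × 0.73 = 49693.6988 ≈ 49,694.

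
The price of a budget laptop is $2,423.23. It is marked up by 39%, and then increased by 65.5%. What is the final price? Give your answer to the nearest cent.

$5,574.52

39% increase: $2,423.23 × 1.39 = $3368.2897.
65.5% increase: $3368.2897 × 1.655 = $5574.5194535 ≈ $5,574.52.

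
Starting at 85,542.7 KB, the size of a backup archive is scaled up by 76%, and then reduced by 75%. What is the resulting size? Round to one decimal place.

37,638.8 KB

After the 76% increase: 85,542.7 × 1.76 = 150555.152.
75% decrease: 150555.152 × 0.25 = 37638.788 ≈ 37,638.8.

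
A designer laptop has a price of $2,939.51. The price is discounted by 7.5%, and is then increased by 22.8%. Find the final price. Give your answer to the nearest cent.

$3,338.99

Each change multiplies by a factor: 0.925 × 1.228 = 1.1359.
$2,939.51 × 1.1359 = $3338.989409 ≈ $3,338.99.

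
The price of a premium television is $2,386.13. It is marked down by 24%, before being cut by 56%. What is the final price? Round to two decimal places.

After the 24% decrease: $2,386.13 × 0.76 = $1813.4588.
Apply the 56% decrease: $1813.4588 × 0.44 = $797.921872 ≈ $797.92.

$797.92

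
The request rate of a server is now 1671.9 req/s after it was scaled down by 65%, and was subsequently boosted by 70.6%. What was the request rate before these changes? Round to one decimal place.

Undoing the 70.6% increase: 1671.9 ÷ 1.706 ≈ 980.011723.
Undoing the 65% decrease: 980.011723 ÷ 0.35 ≈ 2800.0 req/s.

2800.0 req/s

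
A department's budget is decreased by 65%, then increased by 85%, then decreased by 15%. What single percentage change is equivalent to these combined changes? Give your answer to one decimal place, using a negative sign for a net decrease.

-45.0%

A 65% decrease multiplies by 0.35.
Then an 85% increase: 0.35 × 1.85 = 0.6475.
Then a 15% decrease: 0.6475 × 0.85 = 0.550375.
Overall factor 0.550375, i.e. -45.0%.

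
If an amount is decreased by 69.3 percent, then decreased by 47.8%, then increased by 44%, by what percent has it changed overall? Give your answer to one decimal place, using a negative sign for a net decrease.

-76.9%

A 69.3% decrease multiplies by 0.307.
Then a 47.8% decrease: 0.307 × 0.522 = 0.160254.
Then a 44% increase: 0.160254 × 1.44 = 0.23076576.
Overall factor 0.23076576, i.e. -76.9%.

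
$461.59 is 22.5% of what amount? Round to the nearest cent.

$461.59 ÷ 0.225 ≈ $2,051.51.

$2,051.51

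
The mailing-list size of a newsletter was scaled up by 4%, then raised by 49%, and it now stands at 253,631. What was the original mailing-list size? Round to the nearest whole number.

Undoing the 49% increase: 253,631 ÷ 1.49 ≈ 170222.147651.
Undoing the 4% increase: 170222.147651 ÷ 1.04 ≈ 163,675.

163,675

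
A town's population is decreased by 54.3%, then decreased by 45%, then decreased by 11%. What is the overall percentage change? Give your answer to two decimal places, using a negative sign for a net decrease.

-77.63%

A 54.3% decrease multiplies by 0.457.
Then a 45% decrease: 0.457 × 0.55 = 0.25135.
Then an 11% decrease: 0.25135 × 0.89 = 0.2237015.
Overall factor 0.2237015, i.e. -77.63%.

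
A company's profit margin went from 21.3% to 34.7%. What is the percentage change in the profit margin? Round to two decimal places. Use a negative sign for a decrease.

62.91%

The change is 34.7 − 21.3 = 13.4 percentage points.
Relative to the original 21.3%, that is 13.4 ÷ 21.3 ≈ 62.91%.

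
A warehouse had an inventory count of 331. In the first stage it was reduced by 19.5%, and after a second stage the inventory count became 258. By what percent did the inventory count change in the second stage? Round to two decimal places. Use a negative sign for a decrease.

After the first stage: 331 × 0.805 = 266.455.
Second-stage multiplier: 258 ÷ 266.455 ≈ 0.968269.
That is a change of -3.17%.

-3.17%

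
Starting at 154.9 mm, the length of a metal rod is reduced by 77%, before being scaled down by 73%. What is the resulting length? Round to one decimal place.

Each change multiplies by a factor: 0.23 × 0.27 = 0.0621.
154.9 × 0.0621 = 9.61929 ≈ 9.6.

9.6 mm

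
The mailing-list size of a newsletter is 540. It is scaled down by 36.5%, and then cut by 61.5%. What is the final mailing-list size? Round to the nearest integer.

132

Apply the 36.5% decrease: 540 × 0.635 = 342.9.
After the 61.5% decrease: 342.9 × 0.385 = 132.0165 ≈ 132.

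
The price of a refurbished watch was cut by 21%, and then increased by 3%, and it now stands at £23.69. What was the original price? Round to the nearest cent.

£29.11

The overall multiplier applied was 0.79 × 1.03 = 0.8137.
So the original price was £23.69 ÷ 0.8137 ≈ £29.11.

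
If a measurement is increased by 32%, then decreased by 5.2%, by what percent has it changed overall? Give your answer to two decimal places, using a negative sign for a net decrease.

25.14%

A 32% increase multiplies by 1.32.
Then a 5.2% decrease: 1.32 × 0.948 = 1.25136.
Overall factor 1.25136, i.e. 25.14%.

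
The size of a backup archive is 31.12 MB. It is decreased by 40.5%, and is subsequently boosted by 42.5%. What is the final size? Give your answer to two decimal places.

26.39 MB

40.5% decrease: 31.12 × 0.595 = 18.5164.
42.5% increase: 18.5164 × 1.425 = 26.38587 ≈ 26.39.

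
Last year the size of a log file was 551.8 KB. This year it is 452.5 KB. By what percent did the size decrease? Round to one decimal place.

18.0%

Change: 452.5 − 551.8 = -99.3.
Relative to the original: -99.3 ÷ 551.8 ≈ -18.0%.
So the size decreased by 18.0%.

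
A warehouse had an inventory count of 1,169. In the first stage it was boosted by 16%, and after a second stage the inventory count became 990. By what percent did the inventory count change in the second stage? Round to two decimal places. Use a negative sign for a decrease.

-26.99%

After the first stage: 1,169 × 1.16 = 1356.04.
Second-stage multiplier: 990 ÷ 1356.04 ≈ 0.730067.
That is a change of -26.99%.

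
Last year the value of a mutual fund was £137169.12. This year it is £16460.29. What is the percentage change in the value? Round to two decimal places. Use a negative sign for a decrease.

-88.00%

Change: £16460.29 − £137169.12 = -£120708.83.
Relative to the original: -£120708.83 ÷ £137169.12 ≈ -88.00%.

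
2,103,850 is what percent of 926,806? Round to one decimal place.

227.0%

2,103,850 ÷ 926,806 ≈ 227.0%.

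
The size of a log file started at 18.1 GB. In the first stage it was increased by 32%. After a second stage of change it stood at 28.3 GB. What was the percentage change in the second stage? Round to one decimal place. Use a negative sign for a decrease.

After the first stage: 18.1 × 1.32 = 23.892.
Second-stage multiplier: 28.3 ÷ 23.892 ≈ 1.1845.
That is a change of 18.4%.

18.4%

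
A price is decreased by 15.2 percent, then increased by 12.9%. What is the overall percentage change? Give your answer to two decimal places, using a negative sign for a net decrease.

-4.26%

The combined multiplier is 0.848 × 1.129 = 0.957392.
That corresponds to a decrease of 4.26%.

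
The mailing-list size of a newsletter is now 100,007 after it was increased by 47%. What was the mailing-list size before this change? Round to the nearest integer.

The overall multiplier applied was 1.47.
So the original mailing-list size was 100,007 ÷ 1.47 ≈ 68,032.

68,032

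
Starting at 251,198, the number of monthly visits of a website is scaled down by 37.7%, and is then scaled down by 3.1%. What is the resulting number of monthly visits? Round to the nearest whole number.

151,645

Each change multiplies by a factor: 0.623 × 0.969 = 0.603687.
251,198 × 0.603687 = 151644.967026 ≈ 151,645.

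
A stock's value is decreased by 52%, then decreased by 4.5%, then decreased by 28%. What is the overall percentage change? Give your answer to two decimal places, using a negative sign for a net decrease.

The combined multiplier is 0.48 × 0.955 × 0.72 = 0.330048.
That corresponds to a decrease of 67.00%.

-67.00%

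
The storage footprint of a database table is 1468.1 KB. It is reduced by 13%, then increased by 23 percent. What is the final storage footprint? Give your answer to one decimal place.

1571.0 KB

Each change multiplies by a factor: 0.87 × 1.23 = 1.0701.
1468.1 × 1.0701 = 1571.01381 ≈ 1571.0.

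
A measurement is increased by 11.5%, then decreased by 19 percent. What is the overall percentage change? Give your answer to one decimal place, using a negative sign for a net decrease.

-9.7%

The combined multiplier is 1.115 × 0.81 = 0.90315.
That corresponds to a decrease of 9.7%.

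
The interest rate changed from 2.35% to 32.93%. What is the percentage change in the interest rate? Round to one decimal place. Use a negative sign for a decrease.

The change is 32.93 − 2.35 = 30.58 percentage points.
Relative to the original 2.35%, that is 30.58 ÷ 2.35 ≈ 1301.3%.

1301.3%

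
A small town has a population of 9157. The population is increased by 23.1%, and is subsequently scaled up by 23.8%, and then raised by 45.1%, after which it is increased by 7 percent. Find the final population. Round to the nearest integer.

Apply the 23.1% increase: 9157 × 1.231 = 11272.267.
Apply the 23.8% increase: 11272.267 × 1.238 = 13955.066546.
Apply the 45.1% increase: 13955.066546 × 1.451 = 20248.801558246.
7% increase: 20248.801558246 × 1.07 = 21666.21766732322 ≈ 21666.

21666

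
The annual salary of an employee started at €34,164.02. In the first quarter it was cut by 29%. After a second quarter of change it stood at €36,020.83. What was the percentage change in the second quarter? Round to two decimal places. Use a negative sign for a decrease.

48.50%

After the first quarter: €34,164.02 × 0.71 = €24256.4542.
Second-quarter multiplier: €36,020.83 ÷ €24256.4542 ≈ 1.485.
That is a change of 48.50%.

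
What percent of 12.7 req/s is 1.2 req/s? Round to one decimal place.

1.2 req/s ÷ 12.7 req/s ≈ 9.4%.

9.4%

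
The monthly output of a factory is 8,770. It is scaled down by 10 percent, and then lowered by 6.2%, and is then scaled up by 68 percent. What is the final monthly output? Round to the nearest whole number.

12,438

Each change multiplies by a factor: 0.9 × 0.938 × 1.68 = 1.418256.
8,770 × 1.418256 = 12438.10512 ≈ 12,438.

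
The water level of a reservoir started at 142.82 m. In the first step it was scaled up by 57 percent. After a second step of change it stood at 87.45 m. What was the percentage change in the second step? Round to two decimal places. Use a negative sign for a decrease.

After the first step: 142.82 × 1.57 = 224.2274.
Second-step multiplier: 87.45 ÷ 224.2274 ≈ 0.390006.
That is a change of -61.00%.

-61.00%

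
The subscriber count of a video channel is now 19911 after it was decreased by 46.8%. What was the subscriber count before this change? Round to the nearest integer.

37427

The overall multiplier applied was 0.532.
So the original subscriber count was 19911 ÷ 0.532 ≈ 37427.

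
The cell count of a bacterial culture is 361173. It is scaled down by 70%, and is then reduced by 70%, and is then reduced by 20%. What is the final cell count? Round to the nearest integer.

After the 70% decrease: 361173 × 0.3 = 108351.9.
Apply the 70% decrease: 108351.9 × 0.3 = 32505.57.
20% decrease: 32505.57 × 0.8 = 26004.456 ≈ 26004.

26004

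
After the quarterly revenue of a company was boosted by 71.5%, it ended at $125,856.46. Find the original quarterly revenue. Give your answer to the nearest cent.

The overall multiplier applied was 1.715.
So the original quarterly revenue was $125,856.46 ÷ 1.715 ≈ $73,385.69.

$73,385.69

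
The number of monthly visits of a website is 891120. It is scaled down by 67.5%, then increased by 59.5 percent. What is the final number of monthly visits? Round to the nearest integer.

Apply the 67.5% decrease: 891120 × 0.325 = 289614.
After the 59.5% increase: 289614 × 1.595 = 461934.33 ≈ 461934.

461934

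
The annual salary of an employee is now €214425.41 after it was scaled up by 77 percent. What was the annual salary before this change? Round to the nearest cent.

The overall multiplier applied was 1.77.
So the original annual salary was €214425.41 ÷ 1.77 ≈ €121144.30.

€121144.30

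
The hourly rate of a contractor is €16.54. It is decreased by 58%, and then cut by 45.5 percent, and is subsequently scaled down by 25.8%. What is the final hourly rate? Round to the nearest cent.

Each change multiplies by a factor: 0.42 × 0.545 × 0.742 = 0.1698438.
€16.54 × 0.1698438 = €2.809216452 ≈ €2.81.

€2.81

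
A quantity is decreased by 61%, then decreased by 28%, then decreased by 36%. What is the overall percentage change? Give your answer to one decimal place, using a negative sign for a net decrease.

A 61% decrease multiplies by 0.39.
Then a 28% decrease: 0.39 × 0.72 = 0.2808.
Then a 36% decrease: 0.2808 × 0.64 = 0.179712.
Overall factor 0.179712, i.e. -82.0%.

-82.0%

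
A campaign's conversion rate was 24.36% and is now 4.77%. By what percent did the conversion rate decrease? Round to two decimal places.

80.42%

The change is 4.77 − 24.36 = -19.59 percentage points.
Relative to the original 24.36%, that is -19.59 ÷ 24.36 ≈ -80.42%.
So the conversion rate fell by 80.42%.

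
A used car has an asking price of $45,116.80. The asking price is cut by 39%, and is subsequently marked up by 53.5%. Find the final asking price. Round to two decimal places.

Apply the 39% decrease: $45,116.80 × 0.61 = $27521.248.
53.5% increase: $27521.248 × 1.535 = $42245.11568 ≈ $42,245.12.

$42,245.12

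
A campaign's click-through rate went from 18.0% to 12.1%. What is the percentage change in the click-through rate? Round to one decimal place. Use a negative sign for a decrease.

The change is 12.1 − 18.0 = -5.9 percentage points.
Relative to the original 18.0%, that is -5.9 ÷ 18.0 ≈ -32.8%.

-32.8%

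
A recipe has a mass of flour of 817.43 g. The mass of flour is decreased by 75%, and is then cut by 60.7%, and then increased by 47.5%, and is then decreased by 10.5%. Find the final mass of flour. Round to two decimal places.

106.02 g

After the 75% decrease: 817.43 × 0.25 = 204.3575.
60.7% decrease: 204.3575 × 0.393 = 80.3124975.
Apply the 47.5% increase: 80.3124975 × 1.475 = 118.4609338125.
Apply the 10.5% decrease: 118.4609338125 × 0.895 = 106.0225357621875 ≈ 106.02.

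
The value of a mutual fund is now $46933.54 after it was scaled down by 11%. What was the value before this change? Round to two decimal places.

The overall multiplier applied was 0.89.
So the original value was $46933.54 ÷ 0.89 ≈ $52734.31.

$52734.31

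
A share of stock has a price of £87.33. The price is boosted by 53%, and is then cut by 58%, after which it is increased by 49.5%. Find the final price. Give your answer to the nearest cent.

£83.90

Each change multiplies by a factor: 1.53 × 0.42 × 1.495 = 0.960687.
£87.33 × 0.960687 = £83.89679571 ≈ £83.90.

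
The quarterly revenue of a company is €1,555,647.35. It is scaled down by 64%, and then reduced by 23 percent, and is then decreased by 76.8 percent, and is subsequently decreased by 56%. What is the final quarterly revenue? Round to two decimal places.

64% decrease: €1,555,647.35 × 0.36 = €560033.046.
23% decrease: €560033.046 × 0.77 = €431225.44542.
76.8% decrease: €431225.44542 × 0.232 = €100044.30333744.
56% decrease: €100044.30333744 × 0.44 = €44019.4934684736 ≈ €44,019.49.

€44,019.49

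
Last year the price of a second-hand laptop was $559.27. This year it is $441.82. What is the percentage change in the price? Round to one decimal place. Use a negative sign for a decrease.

-21.0%

Change: $441.82 − $559.27 = -$117.45.
Relative to the original: -$117.45 ÷ $559.27 ≈ -21.0%.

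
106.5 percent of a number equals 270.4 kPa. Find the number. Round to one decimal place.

270.4 kPa ÷ 1.065 ≈ 253.9 kPa.

253.9 kPa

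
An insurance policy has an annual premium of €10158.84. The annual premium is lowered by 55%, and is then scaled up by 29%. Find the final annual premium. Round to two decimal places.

Each change multiplies by a factor: 0.45 × 1.29 = 0.5805.
€10158.84 × 0.5805 = €5897.20662 ≈ €5897.21.

€5897.21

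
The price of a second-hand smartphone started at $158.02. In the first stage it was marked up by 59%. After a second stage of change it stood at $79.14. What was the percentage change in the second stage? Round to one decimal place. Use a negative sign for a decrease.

After the first stage: $158.02 × 1.59 = $251.2518.
Second-stage multiplier: $79.14 ÷ $251.2518 ≈ 0.31498.
That is a change of -68.5%.

-68.5%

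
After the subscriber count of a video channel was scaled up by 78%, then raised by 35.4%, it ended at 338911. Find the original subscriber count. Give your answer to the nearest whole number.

140620

Undoing the 35.4% increase: 338911 ÷ 1.354 ≈ 250303.545052.
Undoing the 78% increase: 250303.545052 ÷ 1.78 ≈ 140620.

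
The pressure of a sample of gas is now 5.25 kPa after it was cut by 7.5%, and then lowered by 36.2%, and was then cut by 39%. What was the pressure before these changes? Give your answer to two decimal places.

14.58 kPa

Undoing the 39% decrease: 5.25 ÷ 0.61 ≈ 8.606557.
Undoing the 36.2% decrease: 8.606557 ÷ 0.638 ≈ 13.489901.
Undoing the 7.5% decrease: 13.489901 ÷ 0.925 ≈ 14.58 kPa.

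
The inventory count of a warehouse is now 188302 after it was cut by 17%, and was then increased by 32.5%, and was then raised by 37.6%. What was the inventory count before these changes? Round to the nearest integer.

124435

Undoing the 37.6% increase: 188302 ÷ 1.376 ≈ 136847.383721.
Undoing the 32.5% increase: 136847.383721 ÷ 1.325 ≈ 103281.044318.
Undoing the 17% decrease: 103281.044318 ÷ 0.83 ≈ 124435.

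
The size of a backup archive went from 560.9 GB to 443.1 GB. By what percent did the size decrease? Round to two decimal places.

21.00%

Change: 443.1 − 560.9 = -117.8.
Relative to the original: -117.8 ÷ 560.9 ≈ -21.00%.
So the size decreased by 21.00%.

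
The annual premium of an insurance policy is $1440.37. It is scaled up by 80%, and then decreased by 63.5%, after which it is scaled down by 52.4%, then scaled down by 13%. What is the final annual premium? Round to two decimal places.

Each change multiplies by a factor: 1.8 × 0.365 × 0.476 × 0.87 = 0.27207684.
$1440.37 × 0.27207684 = $391.8913180308 ≈ $391.89.

$391.89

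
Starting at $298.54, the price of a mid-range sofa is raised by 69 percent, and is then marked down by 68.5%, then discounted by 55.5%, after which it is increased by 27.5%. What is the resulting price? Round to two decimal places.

$90.17

Apply the 69% increase: $298.54 × 1.69 = $504.5326.
Apply the 68.5% decrease: $504.5326 × 0.315 = $158.927769.
After the 55.5% decrease: $158.927769 × 0.445 = $70.722857205.
27.5% increase: $70.722857205 × 1.275 = $90.171642936375 ≈ $90.17.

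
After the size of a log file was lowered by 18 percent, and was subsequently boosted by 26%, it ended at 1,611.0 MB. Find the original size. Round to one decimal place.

1,559.2 MB

The overall multiplier applied was 0.82 × 1.26 = 1.0332.
So the original size was 1,611.0 ÷ 1.0332 ≈ 1,559.2 MB.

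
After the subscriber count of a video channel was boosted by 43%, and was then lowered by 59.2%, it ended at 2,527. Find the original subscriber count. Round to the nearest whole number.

4,331

Undoing the 59.2% decrease: 2,527 ÷ 0.408 ≈ 6193.627451.
Undoing the 43% increase: 6193.627451 ÷ 1.43 ≈ 4,331.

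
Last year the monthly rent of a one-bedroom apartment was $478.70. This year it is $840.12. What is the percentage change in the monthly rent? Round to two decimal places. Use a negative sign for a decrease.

Change: $840.12 − $478.70 = $361.42.
Relative to the original: $361.42 ÷ $478.70 ≈ 75.50%.

75.50%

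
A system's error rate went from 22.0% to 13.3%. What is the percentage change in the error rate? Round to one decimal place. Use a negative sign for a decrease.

-39.5%

The change is 13.3 − 22.0 = -8.7 percentage points.
Relative to the original 22.0%, that is -8.7 ÷ 22.0 ≈ -39.5%.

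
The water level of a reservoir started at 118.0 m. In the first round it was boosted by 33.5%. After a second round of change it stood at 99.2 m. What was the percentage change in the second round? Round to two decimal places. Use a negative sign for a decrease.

-37.03%

After the first round: 118.0 × 1.335 = 157.53.
Second-round multiplier: 99.2 ÷ 157.53 ≈ 0.629721.
That is a change of -37.03%.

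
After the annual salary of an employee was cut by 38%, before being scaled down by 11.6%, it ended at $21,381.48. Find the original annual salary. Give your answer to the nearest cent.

The overall multiplier applied was 0.62 × 0.884 = 0.54808.
So the original annual salary was $21,381.48 ÷ 0.54808 ≈ $39,011.60.

$39,011.60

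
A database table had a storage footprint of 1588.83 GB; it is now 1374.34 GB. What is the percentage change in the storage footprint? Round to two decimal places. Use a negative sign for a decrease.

Change: 1374.34 − 1588.83 = -214.49.
Relative to the original: -214.49 ÷ 1588.83 ≈ -13.50%.

-13.50%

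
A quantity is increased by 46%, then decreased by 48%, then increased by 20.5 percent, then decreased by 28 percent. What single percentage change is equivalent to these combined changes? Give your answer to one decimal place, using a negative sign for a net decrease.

-34.1%

The combined multiplier is 1.46 × 0.52 × 1.205 × 0.72 = 0.65868192.
That corresponds to a decrease of 34.1%.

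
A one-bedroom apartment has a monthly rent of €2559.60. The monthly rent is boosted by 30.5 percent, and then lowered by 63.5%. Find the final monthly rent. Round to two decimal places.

€1219.20

After the 30.5% increase: €2559.60 × 1.305 = €3340.278.
63.5% decrease: €3340.278 × 0.365 = €1219.20147 ≈ €1219.20.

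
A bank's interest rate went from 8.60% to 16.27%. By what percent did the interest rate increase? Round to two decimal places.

89.19%

The change is 16.27 − 8.60 = 7.67 percentage points.
Relative to the original 8.60%, that is 7.67 ÷ 8.60 ≈ 89.19%.
So the interest rate rose by 89.19%.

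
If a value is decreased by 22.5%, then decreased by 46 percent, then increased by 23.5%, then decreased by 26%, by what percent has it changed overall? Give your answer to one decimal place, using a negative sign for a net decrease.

-61.8%

The combined multiplier is 0.775 × 0.54 × 1.235 × 0.74 = 0.38246715.
That corresponds to a decrease of 61.8%.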